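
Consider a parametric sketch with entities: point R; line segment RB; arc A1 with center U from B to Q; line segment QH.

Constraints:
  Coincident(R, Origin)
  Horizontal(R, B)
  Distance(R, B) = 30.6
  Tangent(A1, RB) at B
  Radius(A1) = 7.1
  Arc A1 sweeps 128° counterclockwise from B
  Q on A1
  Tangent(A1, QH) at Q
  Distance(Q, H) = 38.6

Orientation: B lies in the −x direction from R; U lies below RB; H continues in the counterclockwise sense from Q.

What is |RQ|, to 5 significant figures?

37.969

R is at the origin; RB is horizontal with |RB| = 30.6 and B on the −x side, so B = (-30.600, 0.0000). The tangent condition forces UB to be normal to RB, so U = B + (0, -7.1) = (-30.600, -7.1000). On A1, B sits at bearing 90° from U; a 128° counterclockwise sweep puts Q at bearing 218°, so Q = U + 7.1·(cos 218°, sin 218°) = (-36.195, -11.471). Then |RQ| = |Q − R| = 37.969.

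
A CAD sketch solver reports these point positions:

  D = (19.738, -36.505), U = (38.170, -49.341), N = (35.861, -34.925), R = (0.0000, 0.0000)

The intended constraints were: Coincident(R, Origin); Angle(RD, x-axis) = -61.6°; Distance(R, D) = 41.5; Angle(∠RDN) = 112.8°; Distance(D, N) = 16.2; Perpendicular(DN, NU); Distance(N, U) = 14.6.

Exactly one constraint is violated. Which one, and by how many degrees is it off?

Perpendicular(DN, NU) — off by 3.50°.

R = (0.00, 0.00) ✓; RD at -61.60° ✓; |RD| = 41.50 ✓; ∠RDN = 112.8° ✓; |DN| = 16.20 ✓; ∠(DN, NU) = 86.50° ✗; |NU| = 14.60 ✓.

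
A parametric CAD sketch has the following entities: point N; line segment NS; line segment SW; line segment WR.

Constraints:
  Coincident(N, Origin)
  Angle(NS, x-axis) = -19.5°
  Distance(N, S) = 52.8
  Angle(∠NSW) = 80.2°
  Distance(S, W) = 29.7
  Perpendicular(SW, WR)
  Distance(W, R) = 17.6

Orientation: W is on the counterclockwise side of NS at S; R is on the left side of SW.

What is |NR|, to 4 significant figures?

40.18

N is at the origin; NS runs at -19.5° with length 52.8, so S = 52.8·(cos -19.5°, sin -19.5°) = (49.77, -17.63). ∠NSW = 80.2°, so SW runs at -19.5° + (180° − 80.2°) = 80.30° from the x-axis; with |SW| = 29.7, W = S + 29.7·(cos 80.30°, sin 80.30°) = (54.78, 11.65). The perpendicularity gives WR at right angles to SW; with |WR| = 17.6 on the left of SW, R = W + 17.6·(-0.9857, 0.1685) = (37.43, 14.62). Then |NR| = |R − N| = 40.18.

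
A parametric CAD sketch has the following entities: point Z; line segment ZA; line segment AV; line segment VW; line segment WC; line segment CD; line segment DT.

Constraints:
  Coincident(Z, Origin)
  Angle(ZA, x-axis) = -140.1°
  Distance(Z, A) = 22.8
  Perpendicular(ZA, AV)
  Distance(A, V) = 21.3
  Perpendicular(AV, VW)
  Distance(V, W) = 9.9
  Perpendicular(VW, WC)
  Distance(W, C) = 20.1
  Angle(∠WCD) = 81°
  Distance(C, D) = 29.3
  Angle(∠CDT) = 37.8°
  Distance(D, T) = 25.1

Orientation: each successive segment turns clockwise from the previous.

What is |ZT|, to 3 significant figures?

26.7

∠WCD = 81.0° gives CD at -149° from the x-axis; with |CD| = 29.3, D = (-35.8, -22.4). ∠CDT = 37.8° gives DT at 68.7° from the x-axis; with |DT| = 25.1, T = (-26.7, 0.985). Then |ZT| = |T − Z| = 26.7.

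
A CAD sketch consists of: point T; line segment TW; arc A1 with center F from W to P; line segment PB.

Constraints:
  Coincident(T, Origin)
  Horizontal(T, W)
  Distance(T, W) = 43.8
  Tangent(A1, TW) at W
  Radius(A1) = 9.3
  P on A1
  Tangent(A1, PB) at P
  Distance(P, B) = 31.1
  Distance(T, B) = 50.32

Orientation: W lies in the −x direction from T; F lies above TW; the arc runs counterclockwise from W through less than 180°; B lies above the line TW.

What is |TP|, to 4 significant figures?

35.55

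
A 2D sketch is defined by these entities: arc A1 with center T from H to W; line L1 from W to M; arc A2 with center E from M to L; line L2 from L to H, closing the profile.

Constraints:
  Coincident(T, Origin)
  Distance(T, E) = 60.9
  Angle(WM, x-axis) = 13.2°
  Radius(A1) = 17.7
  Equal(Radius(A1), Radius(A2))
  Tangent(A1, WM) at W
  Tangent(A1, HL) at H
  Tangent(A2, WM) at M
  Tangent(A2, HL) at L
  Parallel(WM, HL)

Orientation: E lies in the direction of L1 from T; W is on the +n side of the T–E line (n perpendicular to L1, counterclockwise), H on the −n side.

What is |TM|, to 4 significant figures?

63.42

The slot axis is L1's direction at 13.2°, so u = (cos 13.2°, sin 13.2°) = (0.9736, 0.2284) and n = (−sin 13.2°, cos 13.2°) = (-0.2284, 0.9736). T is at the origin and E lies 60.9 along u from T, so E = 60.9·u = (59.29, 13.91). Tangency of A1 to both parallel lines with radius 17.7 puts W and H at T ± 17.7·n: W = (-4.042, 17.23), H = (4.042, -17.23). Equal radii place M and L the same way about E: M = E + 17.7·n = (55.25, 31.14), L = E − 17.7·n = (63.33, -3.326). Then |TM| = |M − T| = 63.42.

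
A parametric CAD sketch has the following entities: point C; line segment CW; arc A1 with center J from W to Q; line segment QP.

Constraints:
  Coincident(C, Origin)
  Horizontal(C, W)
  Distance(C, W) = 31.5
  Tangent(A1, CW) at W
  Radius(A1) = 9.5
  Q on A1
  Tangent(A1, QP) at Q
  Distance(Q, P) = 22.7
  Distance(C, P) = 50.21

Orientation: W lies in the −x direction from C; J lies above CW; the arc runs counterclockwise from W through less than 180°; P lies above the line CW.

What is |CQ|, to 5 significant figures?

28.327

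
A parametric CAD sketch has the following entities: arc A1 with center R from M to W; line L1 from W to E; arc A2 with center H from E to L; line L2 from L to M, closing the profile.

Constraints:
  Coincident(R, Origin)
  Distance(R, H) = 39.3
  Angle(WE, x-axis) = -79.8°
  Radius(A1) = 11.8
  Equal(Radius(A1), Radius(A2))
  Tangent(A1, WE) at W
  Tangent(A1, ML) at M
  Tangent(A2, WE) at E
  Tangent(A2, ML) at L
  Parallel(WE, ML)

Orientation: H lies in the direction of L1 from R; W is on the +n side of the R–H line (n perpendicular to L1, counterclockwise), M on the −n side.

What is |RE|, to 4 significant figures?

41.03

The slot axis is L1's direction at -79.8°, so u = (cos -79.8°, sin -79.8°) = (0.1771, -0.9842) and n = (−sin -79.8°, cos -79.8°) = (0.9842, 0.1771). R is at the origin and H lies 39.3 along u from R, so H = 39.3·u = (6.959, -38.68). Tangency of A1 to both parallel lines with radius 11.8 puts W and M at R ± 11.8·n: W = (11.61, 2.090), M = (-11.61, -2.090). Equal radii place E and L the same way about H: E = H + 11.8·n = (18.57, -36.59), L = H − 11.8·n = (-4.654, -40.77). Then |RE| = |E − R| = 41.03.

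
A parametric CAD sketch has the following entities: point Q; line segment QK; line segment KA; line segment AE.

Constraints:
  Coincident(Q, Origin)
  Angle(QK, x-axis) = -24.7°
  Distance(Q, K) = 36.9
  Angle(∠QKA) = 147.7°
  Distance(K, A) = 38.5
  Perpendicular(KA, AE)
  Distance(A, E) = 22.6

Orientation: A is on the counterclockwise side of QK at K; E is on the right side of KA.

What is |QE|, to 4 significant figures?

81.53

Q is at the origin; QK runs at -24.7° with length 36.9, so K = 36.9·(cos -24.7°, sin -24.7°) = (33.52, -15.42). ∠QKA = 147.7°, so KA runs at -24.7° + (180° − 147.7°) = 7.600° from the x-axis; with |KA| = 38.5, A = K + 38.5·(cos 7.600°, sin 7.600°) = (71.69, -10.33). KA is perpendicular to AE; with |AE| = 22.6 on the right of KA, E = A + 22.6·(0.1323, -0.9912) = (74.67, -32.73). Then |QE| = |E − Q| = 81.53.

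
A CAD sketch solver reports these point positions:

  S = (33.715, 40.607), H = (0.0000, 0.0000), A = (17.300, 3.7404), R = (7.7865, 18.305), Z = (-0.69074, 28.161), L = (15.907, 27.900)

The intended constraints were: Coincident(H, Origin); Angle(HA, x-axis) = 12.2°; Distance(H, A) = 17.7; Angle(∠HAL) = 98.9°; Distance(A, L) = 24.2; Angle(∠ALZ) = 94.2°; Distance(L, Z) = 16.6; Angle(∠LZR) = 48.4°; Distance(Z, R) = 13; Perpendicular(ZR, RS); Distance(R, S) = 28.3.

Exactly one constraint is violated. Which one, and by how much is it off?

Distance(R, S) = 28.3 — off by 5.90.

H = (0.00, 0.00) ✓; HA at 12.20° ✓; |HA| = 17.70 ✓; ∠HAL = 98.90° ✓; |AL| = 24.20 ✓; ∠ALZ = 94.20° ✓; |LZ| = 16.60 ✓; ∠LZR = 48.40° ✓; |ZR| = 13.00 ✓; ∠(ZR, RS) = 90.00° ✓; |RS| = 34.20 ✗.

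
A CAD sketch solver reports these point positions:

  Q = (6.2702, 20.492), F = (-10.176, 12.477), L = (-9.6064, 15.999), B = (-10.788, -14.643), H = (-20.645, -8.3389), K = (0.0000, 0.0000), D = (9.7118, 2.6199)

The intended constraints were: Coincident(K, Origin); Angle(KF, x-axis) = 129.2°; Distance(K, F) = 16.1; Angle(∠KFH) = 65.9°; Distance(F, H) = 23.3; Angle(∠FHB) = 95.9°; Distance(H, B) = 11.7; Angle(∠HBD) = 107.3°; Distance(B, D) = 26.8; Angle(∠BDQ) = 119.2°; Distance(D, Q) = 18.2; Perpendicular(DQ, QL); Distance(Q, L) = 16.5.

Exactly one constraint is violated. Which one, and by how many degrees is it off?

Perpendicular(DQ, QL) — off by 4.90°.

K = (0.00, 0.00) ✓; KF at 129.2° ✓; |KF| = 16.10 ✓; ∠KFH = 65.90° ✓; |FH| = 23.30 ✓; ∠FHB = 95.90° ✓; |HB| = 11.70 ✓; ∠HBD = 107.3° ✓; |BD| = 26.80 ✓; ∠BDQ = 119.2° ✓; |DQ| = 18.20 ✓; ∠(DQ, QL) = 94.90° ✗; |QL| = 16.50 ✓.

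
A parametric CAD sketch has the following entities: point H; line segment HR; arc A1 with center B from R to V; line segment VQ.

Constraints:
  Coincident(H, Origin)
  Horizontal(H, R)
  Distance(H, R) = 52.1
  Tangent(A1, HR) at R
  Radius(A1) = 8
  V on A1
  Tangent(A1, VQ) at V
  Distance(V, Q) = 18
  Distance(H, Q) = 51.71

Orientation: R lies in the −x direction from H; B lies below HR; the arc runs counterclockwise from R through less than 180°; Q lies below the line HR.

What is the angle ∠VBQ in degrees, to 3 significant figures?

66.0°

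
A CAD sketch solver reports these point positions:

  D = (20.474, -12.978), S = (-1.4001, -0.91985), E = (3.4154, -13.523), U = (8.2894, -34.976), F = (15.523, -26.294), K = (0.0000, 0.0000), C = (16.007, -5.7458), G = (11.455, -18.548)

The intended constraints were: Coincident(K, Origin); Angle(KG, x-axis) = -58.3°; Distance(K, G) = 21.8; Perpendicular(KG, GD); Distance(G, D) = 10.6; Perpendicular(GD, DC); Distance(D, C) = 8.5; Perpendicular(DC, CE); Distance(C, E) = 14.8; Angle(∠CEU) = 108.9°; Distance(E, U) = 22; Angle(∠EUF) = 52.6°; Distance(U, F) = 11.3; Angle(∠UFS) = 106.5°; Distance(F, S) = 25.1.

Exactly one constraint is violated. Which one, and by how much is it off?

Distance(F, S) = 25.1 — off by 5.40.

K = (0.00, 0.00) ✓; KG at -58.30° ✓; |KG| = 21.80 ✓; ∠(KG, GD) = 90.00° ✓; |GD| = 10.60 ✓; ∠(GD, DC) = 90.00° ✓; |DC| = 8.501 ✓; ∠(DC, CE) = 90.00° ✓; |CE| = 14.80 ✓; ∠CEU = 108.9° ✓; |EU| = 22.00 ✓; ∠EUF = 52.60° ✓; |UF| = 11.30 ✓; ∠UFS = 106.5° ✓; |FS| = 30.50 ✗.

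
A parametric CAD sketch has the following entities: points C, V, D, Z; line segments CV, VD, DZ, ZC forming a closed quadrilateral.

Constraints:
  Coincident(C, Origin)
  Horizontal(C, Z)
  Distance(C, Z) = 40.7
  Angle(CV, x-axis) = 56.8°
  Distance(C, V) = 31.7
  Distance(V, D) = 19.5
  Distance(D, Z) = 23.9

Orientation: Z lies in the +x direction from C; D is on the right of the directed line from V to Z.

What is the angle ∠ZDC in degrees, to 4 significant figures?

141.4°

Checks: |CZ| = 40.70 ✓; |CV| = 31.70 ✓; |VD| = 19.50 ✓; |DZ| = 23.90 ✓.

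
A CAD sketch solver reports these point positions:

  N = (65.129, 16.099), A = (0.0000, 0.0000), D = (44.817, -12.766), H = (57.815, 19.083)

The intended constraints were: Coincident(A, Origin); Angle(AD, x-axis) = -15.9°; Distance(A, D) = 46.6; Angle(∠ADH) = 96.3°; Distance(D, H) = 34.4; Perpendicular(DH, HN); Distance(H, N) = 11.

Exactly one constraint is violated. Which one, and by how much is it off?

Distance(H, N) = 11 — off by 3.10.

A = (0.00, 0.00) ✓; AD at -15.90° ✓; |AD| = 46.60 ✓; ∠ADH = 96.30° ✓; |DH| = 34.40 ✓; ∠(DH, HN) = 89.99° ✓; |HN| = 7.899 ✗.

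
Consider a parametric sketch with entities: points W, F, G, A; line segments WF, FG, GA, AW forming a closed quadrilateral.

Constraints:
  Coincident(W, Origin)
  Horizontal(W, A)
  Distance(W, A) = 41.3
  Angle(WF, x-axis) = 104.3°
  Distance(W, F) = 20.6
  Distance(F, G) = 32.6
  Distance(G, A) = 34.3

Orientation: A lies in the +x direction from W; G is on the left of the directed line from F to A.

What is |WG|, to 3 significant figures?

40.0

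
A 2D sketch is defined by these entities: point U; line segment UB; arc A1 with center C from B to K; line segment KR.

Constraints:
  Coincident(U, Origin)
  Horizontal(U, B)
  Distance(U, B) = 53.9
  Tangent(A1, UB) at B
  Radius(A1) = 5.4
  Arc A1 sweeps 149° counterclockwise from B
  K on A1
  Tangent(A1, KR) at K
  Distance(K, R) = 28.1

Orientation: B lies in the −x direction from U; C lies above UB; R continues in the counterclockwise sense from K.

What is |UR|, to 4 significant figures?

79.10

On A1, B sits at bearing -90° from C; a 149° counterclockwise sweep puts K at bearing 59°, so K = C + 5.4·(cos 59°, sin 59°) = (-51.12, 10.03). The tangent condition forces CK to be normal to KR, so KR runs along (−sin 59°, cos 59°); with |KR| = 28.1, R = (-75.21, 24.50). Then |UR| = |R − U| = 79.10.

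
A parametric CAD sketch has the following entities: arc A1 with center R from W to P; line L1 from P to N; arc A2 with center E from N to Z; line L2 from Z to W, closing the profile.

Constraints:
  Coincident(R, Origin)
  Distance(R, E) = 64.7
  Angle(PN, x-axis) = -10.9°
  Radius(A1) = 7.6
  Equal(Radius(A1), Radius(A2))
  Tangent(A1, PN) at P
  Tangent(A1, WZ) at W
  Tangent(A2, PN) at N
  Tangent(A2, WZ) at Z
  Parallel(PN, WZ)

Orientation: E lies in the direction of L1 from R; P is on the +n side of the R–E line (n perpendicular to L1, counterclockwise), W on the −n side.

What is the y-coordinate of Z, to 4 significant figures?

-19.70

The slot axis is L1's direction at -10.9°, so u = (cos -10.9°, sin -10.9°) = (0.9820, -0.1891) and n = (−sin -10.9°, cos -10.9°) = (0.1891, 0.9820). R is at the origin and E lies 64.7 along u from R, so E = 64.7·u = (63.53, -12.23). Tangency of A1 to both parallel lines with radius 7.6 puts P and W at R ± 7.6·n: P = (1.437, 7.463), W = (-1.437, -7.463). Equal radii place N and Z the same way about E: N = E + 7.6·n = (64.97, -4.772), Z = E − 7.6·n = (62.10, -19.70). So Z.y = -19.70.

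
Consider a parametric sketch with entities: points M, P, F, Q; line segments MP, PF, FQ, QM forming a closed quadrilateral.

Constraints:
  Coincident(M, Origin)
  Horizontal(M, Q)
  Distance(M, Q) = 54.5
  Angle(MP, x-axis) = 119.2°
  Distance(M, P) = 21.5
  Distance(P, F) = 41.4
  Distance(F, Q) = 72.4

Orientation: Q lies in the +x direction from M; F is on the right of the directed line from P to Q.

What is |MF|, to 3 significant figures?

26.6

Checks: |PF| = 41.40 ✓; |FQ| = 72.40 ✓.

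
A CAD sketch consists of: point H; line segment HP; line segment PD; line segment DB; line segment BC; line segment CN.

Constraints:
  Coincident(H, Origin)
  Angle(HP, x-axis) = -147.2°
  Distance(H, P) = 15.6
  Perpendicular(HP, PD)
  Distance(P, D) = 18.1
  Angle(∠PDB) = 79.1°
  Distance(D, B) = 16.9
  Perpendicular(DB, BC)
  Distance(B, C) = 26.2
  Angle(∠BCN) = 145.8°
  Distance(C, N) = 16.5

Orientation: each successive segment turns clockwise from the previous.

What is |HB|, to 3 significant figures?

14.9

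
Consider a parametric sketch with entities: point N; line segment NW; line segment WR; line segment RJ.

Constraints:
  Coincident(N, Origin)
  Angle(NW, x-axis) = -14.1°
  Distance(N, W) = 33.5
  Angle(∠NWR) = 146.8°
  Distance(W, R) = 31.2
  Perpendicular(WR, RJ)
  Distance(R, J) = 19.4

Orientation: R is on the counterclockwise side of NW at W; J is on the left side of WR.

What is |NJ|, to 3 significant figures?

59.2

N is at the origin; NW runs at -14.1° with length 33.5, so W = 33.5·(cos -14.1°, sin -14.1°) = (32.5, -8.16). ∠NWR = 146.8°, so WR runs at -14.1° + (180° − 146.8°) = 19.1° from the x-axis; with |WR| = 31.2, R = W + 31.2·(cos 19.1°, sin 19.1°) = (62.0, 2.05). WR ⟂ RJ; with |RJ| = 19.4 on the left of WR, J = R + 19.4·(-0.327, 0.945) = (55.6, 20.4). Then |NJ| = |J − N| = 59.2.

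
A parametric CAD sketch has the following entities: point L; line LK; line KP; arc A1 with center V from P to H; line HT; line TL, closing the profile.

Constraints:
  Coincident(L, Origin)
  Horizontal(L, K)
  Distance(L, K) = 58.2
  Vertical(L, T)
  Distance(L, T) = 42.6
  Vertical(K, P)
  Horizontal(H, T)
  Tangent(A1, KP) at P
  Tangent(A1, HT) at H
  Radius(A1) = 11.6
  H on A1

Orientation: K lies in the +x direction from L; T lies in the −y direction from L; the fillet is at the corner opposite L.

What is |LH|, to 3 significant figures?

63.1

The virtual corner opposite L is at (58.2, -42.6). Tangency of A1 to KP means the radius VP is perpendicular to KP and since A1 is tangent to HT there, VH ⟂ HT, with radius 11.6, so the center V sits 11.6 in from both sides at V = (46.6, -31.0). That places the tangent points at P = (58.2, -31.0) on KP and H = (46.6, -42.6) on HT. Then |LH| = |H − L| = 63.1.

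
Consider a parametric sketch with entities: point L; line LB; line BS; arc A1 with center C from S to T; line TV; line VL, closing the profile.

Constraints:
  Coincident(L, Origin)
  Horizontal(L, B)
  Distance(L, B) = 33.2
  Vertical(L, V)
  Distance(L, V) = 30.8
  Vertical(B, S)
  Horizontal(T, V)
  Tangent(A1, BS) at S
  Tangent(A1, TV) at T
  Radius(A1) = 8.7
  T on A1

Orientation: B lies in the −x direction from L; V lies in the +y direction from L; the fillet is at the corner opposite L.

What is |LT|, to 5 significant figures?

39.356

L is at the origin; LB is horizontal with |LB| = 33.2 and B on the −x side, so B = (-33.200, 0.0000). LV is vertical with |LV| = 30.8 and V on the +y side, so V = (0.0000, 30.800). The virtual corner opposite L is at (-33.200, 30.800). The tangent condition forces CS to be normal to BS and the tangent condition forces CT to be normal to TV, with radius 8.7, so the center C sits 8.7 in from both sides at C = (-24.500, 22.100). That places the tangent points at S = (-33.200, 22.100) on BS and T = (-24.500, 30.800) on TV. Then |LT| = |T − L| = 39.356.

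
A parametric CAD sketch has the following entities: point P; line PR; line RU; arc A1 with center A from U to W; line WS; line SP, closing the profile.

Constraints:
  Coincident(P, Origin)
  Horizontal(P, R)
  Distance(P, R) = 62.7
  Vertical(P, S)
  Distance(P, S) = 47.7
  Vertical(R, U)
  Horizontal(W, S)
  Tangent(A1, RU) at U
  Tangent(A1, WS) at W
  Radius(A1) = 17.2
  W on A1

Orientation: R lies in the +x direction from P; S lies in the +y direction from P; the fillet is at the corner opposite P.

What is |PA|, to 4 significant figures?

54.78

P is at the origin; P and R share the same y with |PR| = 62.7 and R on the +x side, so R = (62.70, 0.000). P and S share the same x with |PS| = 47.7 and S on the +y side, so S = (0.000, 47.70). The virtual corner opposite P is at (62.70, 47.70). A1 meets RU tangentially, so AU is at right angles to RU and the tangent condition forces AW to be normal to WS, with radius 17.2, so the center A sits 17.2 in from both sides at A = (45.50, 30.50). Then |PA| = |A − P| = 54.78.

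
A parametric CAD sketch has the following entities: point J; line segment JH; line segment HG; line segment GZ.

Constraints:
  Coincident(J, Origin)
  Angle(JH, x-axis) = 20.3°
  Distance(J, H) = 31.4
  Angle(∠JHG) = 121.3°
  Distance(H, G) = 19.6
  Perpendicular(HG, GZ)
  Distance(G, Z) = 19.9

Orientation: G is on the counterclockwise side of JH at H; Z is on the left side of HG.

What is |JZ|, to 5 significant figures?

36.575

J is at the origin; JH runs at 20.3° with length 31.4, so H = 31.4·(cos 20.3°, sin 20.3°) = (29.450, 10.894). ∠JHG = 121.3°, so HG runs at 20.3° + (180° − 121.3°) = 79.000° from the x-axis; with |HG| = 19.6, G = H + 19.6·(cos 79.000°, sin 79.000°) = (33.190, 30.134). HG is perpendicular to GZ; with |GZ| = 19.9 on the left of HG, Z = G + 19.9·(-0.98163, 0.19081) = (13.655, 33.931). Then |JZ| = |Z − J| = 36.575.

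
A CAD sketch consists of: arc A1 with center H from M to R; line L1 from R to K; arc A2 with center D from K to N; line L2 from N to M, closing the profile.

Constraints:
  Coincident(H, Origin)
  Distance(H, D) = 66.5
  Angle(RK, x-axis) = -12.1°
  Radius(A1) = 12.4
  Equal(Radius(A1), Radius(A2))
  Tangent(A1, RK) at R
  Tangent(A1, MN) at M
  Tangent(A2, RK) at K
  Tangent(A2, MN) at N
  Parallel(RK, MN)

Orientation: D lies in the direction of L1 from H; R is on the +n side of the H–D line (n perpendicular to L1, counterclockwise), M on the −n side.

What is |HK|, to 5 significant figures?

67.646

The slot axis is L1's direction at -12.1°, so u = (cos -12.1°, sin -12.1°) = (0.97778, -0.20962) and n = (−sin -12.1°, cos -12.1°) = (0.20962, 0.97778). H is at the origin and D lies 66.5 along u from H, so D = 66.5·u = (65.023, -13.940). Tangency of A1 to both parallel lines with radius 12.4 puts R and M at H ± 12.4·n: R = (2.5993, 12.125), M = (-2.5993, -12.125). Equal radii place K and N the same way about D: K = D + 12.4·n = (67.622, -1.8151), N = D − 12.4·n = (62.423, -26.064). Then |HK| = |K − H| = 67.646.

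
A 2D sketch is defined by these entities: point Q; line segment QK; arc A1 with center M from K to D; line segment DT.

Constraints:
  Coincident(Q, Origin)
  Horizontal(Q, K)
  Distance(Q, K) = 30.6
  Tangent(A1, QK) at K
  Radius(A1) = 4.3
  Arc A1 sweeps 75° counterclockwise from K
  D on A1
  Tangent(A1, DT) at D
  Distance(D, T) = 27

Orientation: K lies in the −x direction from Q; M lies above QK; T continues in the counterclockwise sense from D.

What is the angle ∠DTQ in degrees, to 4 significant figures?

48.62°

On A1, K sits at bearing -90° from M; a 75° counterclockwise sweep puts D at bearing -15°, so D = M + 4.3·(cos -15°, sin -15°) = (-26.45, 3.187). Since A1 is tangent to DT there, MD ⟂ DT, so DT runs along (−sin -15°, cos -15°); with |DT| = 27.0, T = (-19.46, 29.27). Then cos ∠DTQ = TD·TQ / (|TD||TQ|), giving 48.62°.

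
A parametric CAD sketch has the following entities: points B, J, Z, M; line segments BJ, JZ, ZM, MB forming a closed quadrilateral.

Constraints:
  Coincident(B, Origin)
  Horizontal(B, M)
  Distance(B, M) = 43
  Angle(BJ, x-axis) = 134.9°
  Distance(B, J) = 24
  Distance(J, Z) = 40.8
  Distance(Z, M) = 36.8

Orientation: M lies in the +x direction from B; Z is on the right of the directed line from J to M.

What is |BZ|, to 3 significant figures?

17.0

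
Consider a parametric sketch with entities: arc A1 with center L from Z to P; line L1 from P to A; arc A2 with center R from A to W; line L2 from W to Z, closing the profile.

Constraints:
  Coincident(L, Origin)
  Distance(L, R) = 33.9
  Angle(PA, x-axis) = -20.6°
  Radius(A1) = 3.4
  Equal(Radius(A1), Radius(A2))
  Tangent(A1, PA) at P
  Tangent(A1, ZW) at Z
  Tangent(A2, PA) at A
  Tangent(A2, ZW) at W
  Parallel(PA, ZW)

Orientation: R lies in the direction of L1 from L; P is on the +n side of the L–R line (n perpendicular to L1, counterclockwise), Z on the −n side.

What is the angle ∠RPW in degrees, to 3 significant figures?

5.62°

The slot axis is L1's direction at -20.6°, so u = (cos -20.6°, sin -20.6°) = (0.936, -0.352) and n = (−sin -20.6°, cos -20.6°) = (0.352, 0.936). L is at the origin and R lies 33.9 along u from L, so R = 33.9·u = (31.7, -11.9). Tangency of A1 to both parallel lines with radius 3.4 puts P and Z at L ± 3.4·n: P = (1.20, 3.18), Z = (-1.20, -3.18). Equal radii place A and W the same way about R: A = R + 3.4·n = (32.9, -8.74), W = R − 3.4·n = (30.5, -15.1). Then cos ∠RPW = PR·PW / (|PR||PW|), giving 5.62°.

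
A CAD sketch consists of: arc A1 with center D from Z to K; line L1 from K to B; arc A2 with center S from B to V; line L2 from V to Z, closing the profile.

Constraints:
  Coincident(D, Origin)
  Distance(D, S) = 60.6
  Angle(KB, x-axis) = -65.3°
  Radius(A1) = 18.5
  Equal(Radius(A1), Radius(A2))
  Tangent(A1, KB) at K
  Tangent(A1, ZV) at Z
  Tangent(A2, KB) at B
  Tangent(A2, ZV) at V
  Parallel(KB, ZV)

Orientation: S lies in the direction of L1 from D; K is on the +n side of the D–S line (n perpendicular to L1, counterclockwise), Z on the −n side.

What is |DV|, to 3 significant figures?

63.4

The slot axis is L1's direction at -65.3°, so u = (cos -65.3°, sin -65.3°) = (0.418, -0.909) and n = (−sin -65.3°, cos -65.3°) = (0.909, 0.418). D is at the origin and S lies 60.6 along u from D, so S = 60.6·u = (25.3, -55.1). Tangency of A1 to both parallel lines with radius 18.5 puts K and Z at D ± 18.5·n: K = (16.8, 7.73), Z = (-16.8, -7.73). Equal radii place B and V the same way about S: B = S + 18.5·n = (42.1, -47.3), V = S − 18.5·n = (8.52, -62.8). Then |DV| = |V − D| = 63.4.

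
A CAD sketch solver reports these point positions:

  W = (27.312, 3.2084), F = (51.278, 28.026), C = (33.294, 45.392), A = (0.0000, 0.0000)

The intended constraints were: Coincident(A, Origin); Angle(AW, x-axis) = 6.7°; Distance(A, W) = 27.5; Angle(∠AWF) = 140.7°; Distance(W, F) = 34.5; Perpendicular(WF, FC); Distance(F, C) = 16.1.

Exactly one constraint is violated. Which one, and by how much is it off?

Distance(F, C) = 16.1 — off by 8.90.

A = (0.00, 0.00) ✓; AW at 6.700° ✓; |AW| = 27.50 ✓; ∠AWF = 140.7° ✓; |WF| = 34.50 ✓; ∠(WF, FC) = 90.00° ✓; |FC| = 25.00 ✗.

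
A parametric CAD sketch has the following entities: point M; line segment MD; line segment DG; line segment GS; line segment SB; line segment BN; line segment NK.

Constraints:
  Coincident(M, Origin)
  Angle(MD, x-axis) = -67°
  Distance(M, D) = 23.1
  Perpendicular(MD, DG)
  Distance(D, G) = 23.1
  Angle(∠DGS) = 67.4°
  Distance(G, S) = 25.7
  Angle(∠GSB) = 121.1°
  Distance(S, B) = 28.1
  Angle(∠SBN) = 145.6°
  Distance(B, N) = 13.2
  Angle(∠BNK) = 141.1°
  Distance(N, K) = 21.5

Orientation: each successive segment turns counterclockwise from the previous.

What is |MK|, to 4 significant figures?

41.05

∠SBN = 145.6° gives BN at -131.1° from the x-axis; with |BN| = 13.2, N = (-23.95, -11.24). ∠BNK = 141.1° gives NK at -92.20° from the x-axis; with |NK| = 21.5, K = (-24.78, -32.72). Then |MK| = |K − M| = 41.05.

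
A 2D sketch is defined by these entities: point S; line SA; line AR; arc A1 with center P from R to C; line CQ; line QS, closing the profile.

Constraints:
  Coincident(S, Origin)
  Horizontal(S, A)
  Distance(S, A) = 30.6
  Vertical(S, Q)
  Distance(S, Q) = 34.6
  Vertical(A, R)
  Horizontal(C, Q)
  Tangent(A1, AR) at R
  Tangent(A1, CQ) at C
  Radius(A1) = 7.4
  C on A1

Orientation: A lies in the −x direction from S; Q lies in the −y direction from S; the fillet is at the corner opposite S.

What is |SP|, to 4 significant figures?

35.75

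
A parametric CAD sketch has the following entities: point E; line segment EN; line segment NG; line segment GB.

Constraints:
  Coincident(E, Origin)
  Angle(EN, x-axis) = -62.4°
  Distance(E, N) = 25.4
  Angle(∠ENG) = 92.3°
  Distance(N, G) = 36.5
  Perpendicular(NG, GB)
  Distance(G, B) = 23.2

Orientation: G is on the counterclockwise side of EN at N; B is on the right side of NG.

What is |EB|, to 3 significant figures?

61.4

E is at the origin; EN runs at -62.4° with length 25.4, so N = 25.4·(cos -62.4°, sin -62.4°) = (11.8, -22.5). ∠ENG = 92.3°, so NG runs at -62.4° + (180° − 92.3°) = 25.3° from the x-axis; with |NG| = 36.5, G = N + 36.5·(cos 25.3°, sin 25.3°) = (44.8, -6.91). NG is perpendicular to GB; with |GB| = 23.2 on the right of NG, B = G + 23.2·(0.427, -0.904) = (54.7, -27.9). Then |EB| = |B − E| = 61.4.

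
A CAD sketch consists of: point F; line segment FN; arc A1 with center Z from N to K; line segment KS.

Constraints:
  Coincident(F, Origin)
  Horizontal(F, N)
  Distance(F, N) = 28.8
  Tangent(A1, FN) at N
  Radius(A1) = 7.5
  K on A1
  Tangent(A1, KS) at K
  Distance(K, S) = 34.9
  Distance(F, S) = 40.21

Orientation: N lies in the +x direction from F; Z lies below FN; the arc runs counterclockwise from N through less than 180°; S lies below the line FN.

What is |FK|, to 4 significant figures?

22.27

F is at the origin; F and N share the same y with |FN| = 28.8 and N on the +x side, so N = (28.80, 0.000). Tangency of A1 to FN means the radius ZN is perpendicular to FN, so Z = N + (0, -7.5) = (28.80, -7.500). Since ZK ⟂ KS (tangency), |ZS| = √(7.5² + 34.9²) = 35.70 regardless of where K sits on A1. So S lies on both circle(F, 40.21) and circle(Z, 35.70); the below-FN intersection is S = (11.27, -38.60). K is the foot of the tangent from S: K = (21.64, -5.272).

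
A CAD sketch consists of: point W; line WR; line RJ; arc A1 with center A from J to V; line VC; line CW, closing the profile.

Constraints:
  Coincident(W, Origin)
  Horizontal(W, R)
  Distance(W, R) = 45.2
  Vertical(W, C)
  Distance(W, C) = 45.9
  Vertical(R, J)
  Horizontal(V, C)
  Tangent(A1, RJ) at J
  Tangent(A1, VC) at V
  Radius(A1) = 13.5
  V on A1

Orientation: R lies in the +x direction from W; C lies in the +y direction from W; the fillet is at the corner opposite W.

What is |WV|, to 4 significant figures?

55.78

W is at the origin; W and R share the same y with |WR| = 45.2 and R on the +x side, so R = (45.20, 0.000). WC is vertical with |WC| = 45.9 and C on the +y side, so C = (0.000, 45.90). The virtual corner opposite W is at (45.20, 45.90). Since A1 is tangent to RJ there, AJ ⟂ RJ and the tangent condition forces AV to be normal to VC, with radius 13.5, so the center A sits 13.5 in from both sides at A = (31.70, 32.40). That places the tangent points at J = (45.20, 32.40) on RJ and V = (31.70, 45.90) on VC. Then |WV| = |V − W| = 55.78.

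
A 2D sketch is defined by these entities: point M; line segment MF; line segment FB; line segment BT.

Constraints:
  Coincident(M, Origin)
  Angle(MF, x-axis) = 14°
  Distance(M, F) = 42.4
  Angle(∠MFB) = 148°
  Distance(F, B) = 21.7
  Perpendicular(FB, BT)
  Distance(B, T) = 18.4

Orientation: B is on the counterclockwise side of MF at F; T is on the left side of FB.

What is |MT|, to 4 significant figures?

57.80

M is at the origin; MF runs at 14.0° with length 42.4, so F = 42.4·(cos 14.0°, sin 14.0°) = (41.14, 10.26). ∠MFB = 148.0°, so FB runs at 14.0° + (180° − 148.0°) = 46.00° from the x-axis; with |FB| = 21.7, B = F + 21.7·(cos 46.00°, sin 46.00°) = (56.21, 25.87). The perpendicularity gives BT at right angles to FB; with |BT| = 18.4 on the left of FB, T = B + 18.4·(-0.7193, 0.6947) = (42.98, 38.65). Then |MT| = |T − M| = 57.80.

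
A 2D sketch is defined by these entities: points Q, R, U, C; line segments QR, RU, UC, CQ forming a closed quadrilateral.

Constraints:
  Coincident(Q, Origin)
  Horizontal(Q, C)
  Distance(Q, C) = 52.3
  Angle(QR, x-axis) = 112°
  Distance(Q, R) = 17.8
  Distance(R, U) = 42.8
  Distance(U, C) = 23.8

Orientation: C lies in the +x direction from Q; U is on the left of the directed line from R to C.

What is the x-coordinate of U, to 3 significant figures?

36.1

Checks: |RU| = 42.80 ✓; |UC| = 23.80 ✓.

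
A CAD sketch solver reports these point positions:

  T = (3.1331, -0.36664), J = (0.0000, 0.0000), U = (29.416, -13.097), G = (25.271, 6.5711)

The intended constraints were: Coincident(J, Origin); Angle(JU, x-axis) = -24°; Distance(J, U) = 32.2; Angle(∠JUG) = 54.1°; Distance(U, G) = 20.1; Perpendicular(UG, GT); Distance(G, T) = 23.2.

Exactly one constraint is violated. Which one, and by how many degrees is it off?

Perpendicular(UG, GT) — off by 5.50°.

J = (0.00, 0.00) ✓; JU at -24.00° ✓; |JU| = 32.20 ✓; ∠JUG = 54.10° ✓; |UG| = 20.10 ✓; ∠(UG, GT) = 95.50° ✗; |GT| = 23.20 ✓.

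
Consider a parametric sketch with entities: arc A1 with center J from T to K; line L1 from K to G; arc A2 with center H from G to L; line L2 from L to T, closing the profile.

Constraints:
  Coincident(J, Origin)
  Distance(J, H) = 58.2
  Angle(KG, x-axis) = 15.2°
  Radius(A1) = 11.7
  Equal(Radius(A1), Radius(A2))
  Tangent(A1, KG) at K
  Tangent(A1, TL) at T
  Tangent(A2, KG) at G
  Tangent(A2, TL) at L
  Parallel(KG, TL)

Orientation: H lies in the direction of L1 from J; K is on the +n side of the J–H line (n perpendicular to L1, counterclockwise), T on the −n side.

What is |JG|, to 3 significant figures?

59.4

The slot axis is L1's direction at 15.2°, so u = (cos 15.2°, sin 15.2°) = (0.965, 0.262) and n = (−sin 15.2°, cos 15.2°) = (-0.262, 0.965). J is at the origin and H lies 58.2 along u from J, so H = 58.2·u = (56.2, 15.3). Tangency of A1 to both parallel lines with radius 11.7 puts K and T at J ± 11.7·n: K = (-3.07, 11.3), T = (3.07, -11.3). Equal radii place G and L the same way about H: G = H + 11.7·n = (53.1, 26.6), L = H − 11.7·n = (59.2, 3.97). Then |JG| = |G − J| = 59.4.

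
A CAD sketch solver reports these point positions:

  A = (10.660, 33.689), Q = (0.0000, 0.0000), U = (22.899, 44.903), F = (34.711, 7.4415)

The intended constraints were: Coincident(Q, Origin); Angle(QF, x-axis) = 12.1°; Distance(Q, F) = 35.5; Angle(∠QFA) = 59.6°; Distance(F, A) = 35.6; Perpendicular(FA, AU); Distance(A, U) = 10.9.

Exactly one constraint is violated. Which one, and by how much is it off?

Distance(A, U) = 10.9 — off by 5.70.

Q = (0.00, 0.00) ✓; QF at 12.10° ✓; |QF| = 35.50 ✓; ∠QFA = 59.60° ✓; |FA| = 35.60 ✓; ∠(FA, AU) = 90.00° ✓; |AU| = 16.60 ✗.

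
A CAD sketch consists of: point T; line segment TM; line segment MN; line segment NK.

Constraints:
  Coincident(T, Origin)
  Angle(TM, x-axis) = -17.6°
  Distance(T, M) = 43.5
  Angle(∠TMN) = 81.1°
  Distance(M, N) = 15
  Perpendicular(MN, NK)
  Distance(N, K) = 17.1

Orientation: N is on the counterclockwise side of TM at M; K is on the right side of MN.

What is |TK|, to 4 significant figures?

60.64

T is at the origin; TM runs at -17.6° with length 43.5, so M = 43.5·(cos -17.6°, sin -17.6°) = (41.46, -13.15). ∠TMN = 81.1°, so MN runs at -17.6° + (180° − 81.1°) = 81.30° from the x-axis; with |MN| = 15.0, N = M + 15.0·(cos 81.30°, sin 81.30°) = (43.73, 1.674). MN is perpendicular to NK; with |NK| = 17.1 on the right of MN, K = N + 17.1·(0.9885, -0.1513) = (60.64, -0.9122). Then |TK| = |K − T| = 60.64.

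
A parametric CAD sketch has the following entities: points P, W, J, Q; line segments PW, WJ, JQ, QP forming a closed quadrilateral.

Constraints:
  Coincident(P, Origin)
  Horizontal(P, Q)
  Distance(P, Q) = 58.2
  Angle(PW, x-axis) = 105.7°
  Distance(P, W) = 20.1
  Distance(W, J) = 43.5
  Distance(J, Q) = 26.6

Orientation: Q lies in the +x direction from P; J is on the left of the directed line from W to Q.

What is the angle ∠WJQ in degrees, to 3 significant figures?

142°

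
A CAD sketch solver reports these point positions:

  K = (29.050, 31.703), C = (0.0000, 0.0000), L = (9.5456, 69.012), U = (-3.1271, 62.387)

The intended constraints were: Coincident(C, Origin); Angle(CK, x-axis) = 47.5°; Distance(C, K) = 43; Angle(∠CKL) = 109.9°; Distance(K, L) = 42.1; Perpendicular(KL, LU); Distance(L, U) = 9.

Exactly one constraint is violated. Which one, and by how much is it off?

Distance(L, U) = 9 — off by 5.30.

C = (0.00, 0.00) ✓; CK at 47.50° ✓; |CK| = 43.00 ✓; ∠CKL = 109.9° ✓; |KL| = 42.10 ✓; ∠(KL, LU) = 90.00° ✓; |LU| = 14.30 ✗.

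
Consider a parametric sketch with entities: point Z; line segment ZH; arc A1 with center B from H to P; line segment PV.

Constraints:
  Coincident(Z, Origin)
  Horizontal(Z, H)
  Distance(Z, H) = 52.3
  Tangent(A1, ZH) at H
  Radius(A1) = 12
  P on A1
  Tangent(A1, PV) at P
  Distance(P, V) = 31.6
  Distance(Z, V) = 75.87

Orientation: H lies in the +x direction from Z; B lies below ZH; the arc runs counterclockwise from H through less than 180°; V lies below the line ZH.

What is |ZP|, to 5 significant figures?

46.738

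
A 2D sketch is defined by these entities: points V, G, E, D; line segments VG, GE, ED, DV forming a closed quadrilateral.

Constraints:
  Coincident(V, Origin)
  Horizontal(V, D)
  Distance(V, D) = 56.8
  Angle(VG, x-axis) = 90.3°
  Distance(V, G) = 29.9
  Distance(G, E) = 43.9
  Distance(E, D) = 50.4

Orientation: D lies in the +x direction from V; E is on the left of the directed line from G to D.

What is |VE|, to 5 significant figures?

62.154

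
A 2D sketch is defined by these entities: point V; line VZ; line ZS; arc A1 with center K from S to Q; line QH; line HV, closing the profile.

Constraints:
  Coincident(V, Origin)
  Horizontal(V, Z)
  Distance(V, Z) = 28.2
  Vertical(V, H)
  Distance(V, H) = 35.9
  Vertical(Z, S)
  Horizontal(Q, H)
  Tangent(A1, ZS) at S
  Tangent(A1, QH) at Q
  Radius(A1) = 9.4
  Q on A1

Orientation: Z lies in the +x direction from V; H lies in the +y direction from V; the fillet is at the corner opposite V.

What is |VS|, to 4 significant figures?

38.70

V is at the origin; VZ is horizontal with |VZ| = 28.2 and Z on the +x side, so Z = (28.20, 0.000). V and H share the same x with |VH| = 35.9 and H on the +y side, so H = (0.000, 35.90). The virtual corner opposite V is at (28.20, 35.90). A1 meets ZS tangentially, so KS is at right angles to ZS and tangency of A1 to QH means the radius KQ is perpendicular to QH, with radius 9.4, so the center K sits 9.4 in from both sides at K = (18.80, 26.50). That places the tangent points at S = (28.20, 26.50) on ZS and Q = (18.80, 35.90) on QH. Then |VS| = |S − V| = 38.70.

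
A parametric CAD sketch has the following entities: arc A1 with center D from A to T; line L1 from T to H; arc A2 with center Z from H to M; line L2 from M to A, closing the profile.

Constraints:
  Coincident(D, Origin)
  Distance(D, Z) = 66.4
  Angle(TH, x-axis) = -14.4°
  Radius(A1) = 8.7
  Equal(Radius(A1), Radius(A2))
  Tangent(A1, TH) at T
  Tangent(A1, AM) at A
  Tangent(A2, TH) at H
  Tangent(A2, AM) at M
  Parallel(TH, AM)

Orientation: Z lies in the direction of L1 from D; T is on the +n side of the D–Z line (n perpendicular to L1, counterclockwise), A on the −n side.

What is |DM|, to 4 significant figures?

66.97

The slot axis is L1's direction at -14.4°, so u = (cos -14.4°, sin -14.4°) = (0.9686, -0.2487) and n = (−sin -14.4°, cos -14.4°) = (0.2487, 0.9686). D is at the origin and Z lies 66.4 along u from D, so Z = 66.4·u = (64.31, -16.51). Tangency of A1 to both parallel lines with radius 8.7 puts T and A at D ± 8.7·n: T = (2.164, 8.427), A = (-2.164, -8.427). Equal radii place H and M the same way about Z: H = Z + 8.7·n = (66.48, -8.086), M = Z − 8.7·n = (62.15, -24.94). Then |DM| = |M − D| = 66.97.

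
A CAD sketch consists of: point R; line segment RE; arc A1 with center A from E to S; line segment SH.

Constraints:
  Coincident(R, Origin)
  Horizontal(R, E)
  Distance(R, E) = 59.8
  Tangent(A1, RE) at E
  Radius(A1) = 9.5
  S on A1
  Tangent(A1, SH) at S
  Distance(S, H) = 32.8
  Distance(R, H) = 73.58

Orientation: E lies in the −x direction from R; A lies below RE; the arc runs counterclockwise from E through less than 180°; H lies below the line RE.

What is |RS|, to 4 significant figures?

69.97

R is at the origin; RE is horizontal with |RE| = 59.8 and E on the −x side, so E = (-59.80, 0.000). Since A1 is tangent to RE there, AE ⟂ RE, so A = E + (0, -9.5) = (-59.80, -9.500). Since AS ⟂ SH (tangency), |AH| = √(9.5² + 32.8²) = 34.15 regardless of where S sits on A1. So H lies on both circle(R, 73.58) and circle(A, 34.15); the below-RE intersection is H = (-59.24, -43.64). S is the foot of the tangent from H: S = (-68.88, -12.29).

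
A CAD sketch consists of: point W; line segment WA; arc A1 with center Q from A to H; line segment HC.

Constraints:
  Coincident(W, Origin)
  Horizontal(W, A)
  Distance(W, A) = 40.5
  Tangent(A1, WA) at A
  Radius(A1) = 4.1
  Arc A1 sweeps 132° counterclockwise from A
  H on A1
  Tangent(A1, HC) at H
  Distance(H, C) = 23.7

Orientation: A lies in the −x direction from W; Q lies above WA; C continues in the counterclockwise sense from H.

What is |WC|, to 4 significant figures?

58.65

W is at the origin; W and A share the same y with |WA| = 40.5 and A on the −x side, so A = (-40.50, 0.000). Since A1 is tangent to WA there, QA ⟂ WA, so Q = A + (0, 4.1) = (-40.50, 4.100). On A1, A sits at bearing -90° from Q; a 132° counterclockwise sweep puts H at bearing 42°, so H = Q + 4.1·(cos 42°, sin 42°) = (-37.45, 6.843). Since A1 is tangent to HC there, QH ⟂ HC, so HC runs along (−sin 42°, cos 42°); with |HC| = 23.7, C = (-53.31, 24.46). Then |WC| = |C − W| = 58.65.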